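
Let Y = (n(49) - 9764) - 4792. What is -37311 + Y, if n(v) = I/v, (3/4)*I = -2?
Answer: -7624457/147 ≈ -51867.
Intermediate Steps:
I = -8/3 (I = (4/3)*(-2) = -8/3 ≈ -2.6667)
n(v) = -8/(3*v)
Y = -2139740/147 (Y = (-8/3/49 - 9764) - 4792 = (-8/3*1/49 - 9764) - 4792 = (-8/147 - 9764) - 4792 = -1435316/147 - 4792 = -2139740/147 ≈ -14556.)
-37311 + Y = -37311 - 2139740/147 = -7624457/147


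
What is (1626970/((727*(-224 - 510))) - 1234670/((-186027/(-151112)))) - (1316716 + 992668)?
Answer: -164402849234102167/49633677843 ≈ -3.3123e+6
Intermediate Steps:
(1626970/((727*(-224 - 510))) - 1234670/((-186027/(-151112)))) - (1316716 + 992668) = (1626970/((727*(-734))) - 1234670/((-186027*(-1/151112)))) - 1*2309384 = (1626970/(-533618) - 1234670/186027/151112) - 2309384 = (1626970*(-1/533618) - 1234670*151112/186027) - 2309384 = (-813485/266809 - 186573453040/186027) - 2309384 = -49779627762323455/49633677843 - 2309384 = -164402849234102167/49633677843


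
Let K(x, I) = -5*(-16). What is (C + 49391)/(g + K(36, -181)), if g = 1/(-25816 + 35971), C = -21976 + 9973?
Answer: 379675140/812401 ≈ 467.35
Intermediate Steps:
K(x, I) = 80
C = -12003
g = 1/10155 ≈ 9.8474e-5
(C + 49391)/(g + K(36, -181)) = (-12003 + 49391)/(1/10155 + 80) = 37388/(812401/10155) = 37388*(10155/812401) = 379675140/812401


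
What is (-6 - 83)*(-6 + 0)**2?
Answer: -3204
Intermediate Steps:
(-6 - 83)*(-6 + 0)**2 = -89*(-6)**2 = -89*36 = -3204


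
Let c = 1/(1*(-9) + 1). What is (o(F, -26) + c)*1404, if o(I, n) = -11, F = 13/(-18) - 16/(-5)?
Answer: -31239/2 ≈ -15620.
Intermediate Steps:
F = 223/90 (F = 13*(-1/18) - 16*(-⅕) = -13/18 + 16/5 = 223/90 ≈ 2.4778)
c = -⅛ (c = 1/(-9 + 1) = 1/(-8) = -⅛ ≈ -0.12500)
(o(F, -26) + c)*1404 = (-11 - ⅛)*1404 = -89/8*1404 = -31239/2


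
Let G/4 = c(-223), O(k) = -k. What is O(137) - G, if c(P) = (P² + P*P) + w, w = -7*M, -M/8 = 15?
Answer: -401329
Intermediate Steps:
M = -120 (M = -8*15 = -120)
w = 840 (w = -7*(-120) = 840)
c(P) = 840 + 2*P² (c(P) = (P² + P*P) + 840 = (P² + P²) + 840 = 2*P² + 840 = 840 + 2*P²)
G = 401192 (G = 4*(840 + 2*(-223)²) = 4*(840 + 2*49729) = 4*(840 + 99458) = 4*100298 = 401192)
O(137) - G = -1*137 - 1*401192 = -137 - 401192 = -401329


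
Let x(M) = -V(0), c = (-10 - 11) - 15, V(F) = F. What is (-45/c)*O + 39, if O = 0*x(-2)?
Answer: 39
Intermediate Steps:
c = -36 (c = -21 - 15 = -36)
x(M) = 0 (x(M) = -1*0 = 0)
O = 0 (O = 0*0 = 0)
(-45/c)*O + 39 = -45/(-36)*0 + 39 = -45*(-1/36)*0 + 39 = (5/4)*0 + 39 = 0 + 39 = 39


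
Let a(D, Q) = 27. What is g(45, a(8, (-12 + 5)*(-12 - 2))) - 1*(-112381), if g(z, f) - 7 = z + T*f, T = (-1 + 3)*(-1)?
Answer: 112379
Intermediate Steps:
T = -2 (T = 2*(-1) = -2)
g(z, f) = 7 + z - 2*f (g(z, f) = 7 + (z - 2*f) = 7 + z - 2*f)
g(45, a(8, (-12 + 5)*(-12 - 2))) - 1*(-112381) = (7 + 45 - 2*27) - 1*(-112381) = (7 + 45 - 54) + 112381 = -2 + 112381 = 112379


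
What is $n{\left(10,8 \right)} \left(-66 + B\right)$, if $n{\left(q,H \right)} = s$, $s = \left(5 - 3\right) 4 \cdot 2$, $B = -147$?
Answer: $-3408$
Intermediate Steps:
$s = 16$ ($s = \left(5 - 3\right) 4 \cdot 2 = 2 \cdot 4 \cdot 2 = 8 \cdot 2 = 16$)
$n{\left(q,H \right)} = 16$
$n{\left(10,8 \right)} \left(-66 + B\right) = 16 \left(-66 - 147\right) = 16 \left(-213\right) = -3408$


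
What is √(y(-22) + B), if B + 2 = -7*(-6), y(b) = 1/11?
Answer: 21*√11/11 ≈ 6.3317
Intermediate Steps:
y(b) = 1/11
B = 40 (B = -2 - 7*(-6) = -2 + 42 = 40)
√(y(-22) + B) = √(1/11 + 40) = √(441/11) = 21*√11/11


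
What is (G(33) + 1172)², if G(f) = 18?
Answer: 1416100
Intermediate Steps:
(G(33) + 1172)² = (18 + 1172)² = 1190² = 1416100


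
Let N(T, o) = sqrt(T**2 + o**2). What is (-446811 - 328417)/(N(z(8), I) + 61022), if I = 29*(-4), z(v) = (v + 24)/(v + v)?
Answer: -5913245377/465458878 + 193807*sqrt(3365)/465458878 ≈ -12.680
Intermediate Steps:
z(v) = (24 + v)/(2*v) (z(v) = (24 + v)/((2*v)) = (24 + v)*(1/(2*v)) = (24 + v)/(2*v))
I = -116
(-446811 - 328417)/(N(z(8), I) + 61022) = (-446811 - 328417)/(sqrt(((1/2)*(24 + 8)/8)**2 + (-116)**2) + 61022) = -775228/(sqrt(((1/2)*(1/8)*32)**2 + 13456) + 61022) = -775228/(sqrt(2**2 + 13456) + 61022) = -775228/(sqrt(4 + 13456) + 61022) = -775228/(sqrt(13460) + 61022) = -775228/(2*sqrt(3365) + 61022) = -775228/(61022 + 2*sqrt(3365))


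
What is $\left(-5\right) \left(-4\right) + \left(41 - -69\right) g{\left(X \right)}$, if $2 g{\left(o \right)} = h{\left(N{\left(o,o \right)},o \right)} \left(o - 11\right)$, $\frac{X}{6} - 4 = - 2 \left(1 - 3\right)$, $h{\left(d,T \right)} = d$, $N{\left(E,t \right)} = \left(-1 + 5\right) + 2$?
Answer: $12230$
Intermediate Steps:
$N{\left(E,t \right)} = 6$ ($N{\left(E,t \right)} = 4 + 2 = 6$)
$X = 48$ ($X = 24 + 6 \left(- 2 \left(1 - 3\right)\right) = 24 + 6 \left(\left(-2\right) \left(-2\right)\right) = 24 + 6 \cdot 4 = 24 + 24 = 48$)
$g{\left(o \right)} = -33 + 3 o$ ($g{\left(o \right)} = \frac{6 \left(o - 11\right)}{2} = \frac{6 \left(-11 + o\right)}{2} = \frac{-66 + 6 o}{2} = -33 + 3 o$)
$\left(-5\right) \left(-4\right) + \left(41 - -69\right) g{\left(X \right)} = \left(-5\right) \left(-4\right) + \left(41 - -69\right) \left(-33 + 3 \cdot 48\right) = 20 + \left(41 + 69\right) \left(-33 + 144\right) = 20 + 110 \cdot 111 = 20 + 12210 = 12230$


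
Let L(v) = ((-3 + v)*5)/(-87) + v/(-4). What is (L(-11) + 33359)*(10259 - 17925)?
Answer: -44501777777/174 ≈ -2.5576e+8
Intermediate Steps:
L(v) = 5/29 - 107*v/348 (L(v) = (-15 + 5*v)*(-1/87) + v*(-¼) = (5/29 - 5*v/87) - v/4 = 5/29 - 107*v/348)
(L(-11) + 33359)*(10259 - 17925) = ((5/29 - 107/348*(-11)) + 33359)*(10259 - 17925) = ((5/29 + 1177/348) + 33359)*(-7666) = (1237/348 + 33359)*(-7666) = (11610169/348)*(-7666) = -44501777777/174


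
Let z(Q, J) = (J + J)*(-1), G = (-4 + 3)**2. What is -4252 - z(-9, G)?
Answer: -4250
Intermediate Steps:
G = 1 (G = (-1)**2 = 1)
z(Q, J) = -2*J (z(Q, J) = (2*J)*(-1) = -2*J)
-4252 - z(-9, G) = -4252 - (-2) = -4252 - 1*(-2) = -4252 + 2 = -4250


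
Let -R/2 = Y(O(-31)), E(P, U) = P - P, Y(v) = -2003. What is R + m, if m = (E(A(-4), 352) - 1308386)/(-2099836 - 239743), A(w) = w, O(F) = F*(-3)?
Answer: 9373661860/2339579 ≈ 4006.6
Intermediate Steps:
O(F) = -3*F
E(P, U) = 0
R = 4006 (R = -2*(-2003) = 4006)
m = 1308386/2339579 (m = (0 - 1308386)/(-2099836 - 239743) = -1308386/(-2339579) = -1308386*(-1/2339579) = 1308386/2339579 ≈ 0.55924)
R + m = 4006 + 1308386/2339579 = 9373661860/2339579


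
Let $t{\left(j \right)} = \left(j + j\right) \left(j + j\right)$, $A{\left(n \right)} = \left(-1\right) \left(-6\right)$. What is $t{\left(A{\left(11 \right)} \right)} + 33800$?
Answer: $33944$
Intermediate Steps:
$A{\left(n \right)} = 6$
$t{\left(j \right)} = 4 j^{2}$ ($t{\left(j \right)} = 2 j 2 j = 4 j^{2}$)
$t{\left(A{\left(11 \right)} \right)} + 33800 = 4 \cdot 6^{2} + 33800 = 4 \cdot 36 + 33800 = 144 + 33800 = 33944$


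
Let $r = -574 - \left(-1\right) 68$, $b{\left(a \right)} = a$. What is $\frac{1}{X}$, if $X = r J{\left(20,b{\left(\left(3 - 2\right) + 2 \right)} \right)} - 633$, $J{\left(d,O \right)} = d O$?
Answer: $- \frac{1}{30993} \approx -3.2265 \cdot 10^{-5}$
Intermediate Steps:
$J{\left(d,O \right)} = O d$
$r = -506$ ($r = -574 - -68 = -574 + 68 = -506$)
$X = -30993$ ($X = - 506 \left(\left(3 - 2\right) + 2\right) 20 - 633 = - 506 \left(1 + 2\right) 20 - 633 = - 506 \cdot 3 \cdot 20 - 633 = \left(-506\right) 60 - 633 = -30360 - 633 = -30993$)
$\frac{1}{X} = \frac{1}{-30993} = - \frac{1}{30993}$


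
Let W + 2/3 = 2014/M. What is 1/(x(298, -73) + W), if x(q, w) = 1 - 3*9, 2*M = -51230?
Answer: -76845/2055242 ≈ -0.037390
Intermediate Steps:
M = -25615 (M = (½)*(-51230) = -25615)
W = -57272/76845 (W = -⅔ + 2014/(-25615) = -⅔ + 2014*(-1/25615) = -⅔ - 2014/25615 = -57272/76845 ≈ -0.74529)
x(q, w) = -26 (x(q, w) = 1 - 27 = -26)
1/(x(298, -73) + W) = 1/(-26 - 57272/76845) = 1/(-2055242/76845) = -76845/2055242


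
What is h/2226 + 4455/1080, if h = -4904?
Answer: 17113/8904 ≈ 1.9219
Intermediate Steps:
h/2226 + 4455/1080 = -4904/2226 + 4455/1080 = -4904*1/2226 + 4455*(1/1080) = -2452/1113 + 33/8 = 17113/8904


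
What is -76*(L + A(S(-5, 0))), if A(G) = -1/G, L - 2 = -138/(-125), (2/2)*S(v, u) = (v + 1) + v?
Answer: -274892/1125 ≈ -244.35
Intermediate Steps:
S(v, u) = 1 + 2*v (S(v, u) = (v + 1) + v = (1 + v) + v = 1 + 2*v)
L = 388/125 (L = 2 - 138/(-125) = 2 - 138*(-1/125) = 2 + 138/125 = 388/125 ≈ 3.1040)
-76*(L + A(S(-5, 0))) = -76*(388/125 - 1/(1 + 2*(-5))) = -76*(388/125 - 1/(1 - 10)) = -76*(388/125 - 1/(-9)) = -76*(388/125 - 1*(-1/9)) = -76*(388/125 + 1/9) = -76*3617/1125 = -274892/1125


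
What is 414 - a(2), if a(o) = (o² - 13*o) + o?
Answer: 434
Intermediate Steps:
a(o) = o² - 12*o
414 - a(2) = 414 - 2*(-12 + 2) = 414 - 2*(-10) = 414 - 1*(-20) = 414 + 20 = 434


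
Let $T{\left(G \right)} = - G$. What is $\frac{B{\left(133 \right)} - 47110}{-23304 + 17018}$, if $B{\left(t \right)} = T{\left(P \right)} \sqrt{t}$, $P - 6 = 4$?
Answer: $\frac{3365}{449} + \frac{5 \sqrt{133}}{3143} \approx 7.5128$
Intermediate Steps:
$P = 10$ ($P = 6 + 4 = 10$)
$B{\left(t \right)} = - 10 \sqrt{t}$ ($B{\left(t \right)} = \left(-1\right) 10 \sqrt{t} = - 10 \sqrt{t}$)
$\frac{B{\left(133 \right)} - 47110}{-23304 + 17018} = \frac{- 10 \sqrt{133} - 47110}{-23304 + 17018} = \frac{-47110 - 10 \sqrt{133}}{-6286} = \left(-47110 - 10 \sqrt{133}\right) \left(- \frac{1}{6286}\right) = \frac{3365}{449} + \frac{5 \sqrt{133}}{3143}$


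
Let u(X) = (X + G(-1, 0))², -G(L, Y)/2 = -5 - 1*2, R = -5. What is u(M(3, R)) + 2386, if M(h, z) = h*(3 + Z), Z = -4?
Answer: 2507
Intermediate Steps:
G(L, Y) = 14 (G(L, Y) = -2*(-5 - 1*2) = -2*(-5 - 2) = -2*(-7) = 14)
M(h, z) = -h (M(h, z) = h*(3 - 4) = h*(-1) = -h)
u(X) = (14 + X)² (u(X) = (X + 14)² = (14 + X)²)
u(M(3, R)) + 2386 = (14 - 1*3)² + 2386 = (14 - 3)² + 2386 = 11² + 2386 = 121 + 2386 = 2507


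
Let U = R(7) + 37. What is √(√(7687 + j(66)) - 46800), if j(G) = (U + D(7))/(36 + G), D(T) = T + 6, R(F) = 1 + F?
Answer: √(-121726800 + 51*√19995366)/51 ≈ 216.13*I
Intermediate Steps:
U = 45 (U = (1 + 7) + 37 = 8 + 37 = 45)
D(T) = 6 + T
j(G) = 58/(36 + G) (j(G) = (45 + (6 + 7))/(36 + G) = (45 + 13)/(36 + G) = 58/(36 + G))
√(√(7687 + j(66)) - 46800) = √(√(7687 + 58/(36 + 66)) - 46800) = √(√(7687 + 58/102) - 46800) = √(√(7687 + 58*(1/102)) - 46800) = √(√(7687 + 29/51) - 46800) = √(√(392066/51) - 46800) = √(√19995366/51 - 46800) = √(-46800 + √19995366/51)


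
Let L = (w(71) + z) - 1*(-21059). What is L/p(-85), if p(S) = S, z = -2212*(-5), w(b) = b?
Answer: -6438/17 ≈ -378.71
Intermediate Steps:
z = 11060
L = 32190 (L = (71 + 11060) - 1*(-21059) = 11131 + 21059 = 32190)
L/p(-85) = 32190/(-85) = 32190*(-1/85) = -6438/17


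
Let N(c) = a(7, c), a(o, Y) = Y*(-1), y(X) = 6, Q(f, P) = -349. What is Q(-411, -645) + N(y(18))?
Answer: -355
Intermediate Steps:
a(o, Y) = -Y
N(c) = -c
Q(-411, -645) + N(y(18)) = -349 - 1*6 = -349 - 6 = -355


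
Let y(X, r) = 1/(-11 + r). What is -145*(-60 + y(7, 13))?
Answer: 17255/2 ≈ 8627.5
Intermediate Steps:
-145*(-60 + y(7, 13)) = -145*(-60 + 1/(-11 + 13)) = -145*(-60 + 1/2) = -145*(-119/2) = 17255/2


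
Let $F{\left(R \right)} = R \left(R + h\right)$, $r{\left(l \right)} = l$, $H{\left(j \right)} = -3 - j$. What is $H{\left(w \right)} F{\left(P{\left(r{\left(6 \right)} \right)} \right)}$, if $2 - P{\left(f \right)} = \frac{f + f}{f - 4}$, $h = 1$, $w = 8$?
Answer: $-132$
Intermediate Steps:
$P{\left(f \right)} = 2 - \frac{2 f}{-4 + f}$ ($P{\left(f \right)} = 2 - \frac{f + f}{f - 4} = 2 - \frac{2 f}{-4 + f}$)
$F{\left(R \right)} = R \left(1 + R\right)$ ($F{\left(R \right)} = R \left(R + 1\right) = R \left(1 + R\right)$)
$H{\left(w \right)} F{\left(P{\left(r{\left(6 \right)} \right)} \right)} = \left(-3 - 8\right) - \frac{8}{-4 + 6} \left(1 - \frac{8}{-4 + 6}\right) = \left(-3 - 8\right) - \frac{8}{2} \left(1 - \frac{8}{2}\right) = - 11 \left(-8\right) \frac{1}{2} \left(1 - 4\right) = - 11 \left(- 4 \left(1 - 4\right)\right) = - 11 \left(\left(-4\right) \left(-3\right)\right) = \left(-11\right) 12 = -132$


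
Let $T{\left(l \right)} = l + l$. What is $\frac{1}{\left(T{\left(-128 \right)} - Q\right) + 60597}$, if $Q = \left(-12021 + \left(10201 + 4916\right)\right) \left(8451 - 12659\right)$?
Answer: $\frac{1}{13088309} \approx 7.6404 \cdot 10^{-8}$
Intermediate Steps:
$T{\left(l \right)} = 2 l$
$Q = -13027968$ ($Q = \left(-12021 + 15117\right) \left(-4208\right) = 3096 \left(-4208\right) = -13027968$)
$\frac{1}{\left(T{\left(-128 \right)} - Q\right) + 60597} = \frac{1}{\left(2 \left(-128\right) - -13027968\right) + 60597} = \frac{1}{\left(-256 + 13027968\right) + 60597} = \frac{1}{13027712 + 60597} = \frac{1}{13088309}$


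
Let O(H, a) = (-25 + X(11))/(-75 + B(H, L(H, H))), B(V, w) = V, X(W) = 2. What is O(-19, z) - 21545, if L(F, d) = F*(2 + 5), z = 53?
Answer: -2025207/94 ≈ -21545.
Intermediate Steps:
L(F, d) = 7*F (L(F, d) = F*7 = 7*F)
O(H, a) = -23/(-75 + H) (O(H, a) = (-25 + 2)/(-75 + H) = -23/(-75 + H))
O(-19, z) - 21545 = -23/(-75 - 19) - 21545 = -23/(-94) - 21545 = -23*(-1/94) - 21545 = 23/94 - 21545 = -2025207/94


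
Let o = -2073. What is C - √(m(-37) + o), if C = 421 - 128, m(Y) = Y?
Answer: 293 - I*√2110 ≈ 293.0 - 45.935*I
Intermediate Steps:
C = 293
C - √(m(-37) + o) = 293 - √(-37 - 2073) = 293 - √(-2110) = 293 - I*√2110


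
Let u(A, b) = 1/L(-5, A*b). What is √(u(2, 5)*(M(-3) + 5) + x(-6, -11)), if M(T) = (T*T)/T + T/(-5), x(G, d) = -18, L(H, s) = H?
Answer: I*√463/5 ≈ 4.3035*I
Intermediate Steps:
u(A, b) = -⅕ (u(A, b) = 1/(-5) = -⅕)
M(T) = 4*T/5 (M(T) = T²/T + T*(-⅕) = T - T/5 = 4*T/5)
√(u(2, 5)*(M(-3) + 5) + x(-6, -11)) = √(-((⅘)*(-3) + 5)/5 - 18) = √(-(-12/5 + 5)/5 - 18) = √(-⅕*13/5 - 18) = √(-13/25 - 18) = √(-463/25) = I*√463/5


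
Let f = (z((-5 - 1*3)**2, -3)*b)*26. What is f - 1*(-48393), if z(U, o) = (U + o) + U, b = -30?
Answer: -49107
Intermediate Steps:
z(U, o) = o + 2*U
f = -97500 (f = ((-3 + 2*(-5 - 1*3)**2)*(-30))*26 = ((-3 + 2*(-5 - 3)**2)*(-30))*26 = ((-3 + 2*(-8)**2)*(-30))*26 = ((-3 + 2*64)*(-30))*26 = ((-3 + 128)*(-30))*26 = (125*(-30))*26 = -3750*26 = -97500)
f - 1*(-48393) = -97500 - 1*(-48393) = -97500 + 48393 = -49107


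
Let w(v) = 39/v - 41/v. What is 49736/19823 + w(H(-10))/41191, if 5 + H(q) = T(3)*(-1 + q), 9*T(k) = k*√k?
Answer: 47119240903/18780171439 + 11*√3/947393 ≈ 2.5090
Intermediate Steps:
T(k) = k^(3/2)/9 (T(k) = (k*√k)/9 = k^(3/2)/9)
H(q) = -5 + √3*(-1 + q)/3 (H(q) = -5 + (3^(3/2)/9)*(-1 + q) = -5 + ((3*√3)/9)*(-1 + q) = -5 + (√3/3)*(-1 + q) = -5 + √3*(-1 + q)/3)
w(v) = -2/v
49736/19823 + w(H(-10))/41191 = 49736/19823 - 2/(-5 - √3/3 + (⅓)*(-10)*√3)/41191 = 49736*(1/19823) - 2/(-5 - √3/3 - 10*√3/3)*(1/41191) = 49736/19823 - 2/(-5 - 11*√3/3)*(1/41191) = 49736/19823 - 2/(41191*(-5 - 11*√3/3))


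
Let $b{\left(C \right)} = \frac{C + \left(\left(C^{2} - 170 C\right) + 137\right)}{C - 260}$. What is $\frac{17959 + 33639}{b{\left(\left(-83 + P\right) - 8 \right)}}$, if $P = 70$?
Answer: $- \frac{14499038}{4127} \approx -3513.2$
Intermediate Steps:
$b{\left(C \right)} = \frac{137 + C^{2} - 169 C}{-260 + C}$ ($b{\left(C \right)} = \frac{C + \left(137 + C^{2} - 170 C\right)}{-260 + C} = \frac{137 + C^{2} - 169 C}{-260 + C}$)
$\frac{17959 + 33639}{b{\left(\left(-83 + P\right) - 8 \right)}} = \frac{17959 + 33639}{\frac{1}{-260 + \left(\left(-83 + 70\right) - 8\right)} \left(137 + \left(\left(-83 + 70\right) - 8\right)^{2} - 169 \left(\left(-83 + 70\right) - 8\right)\right)} = \frac{51598}{\frac{1}{-260 - 21} \left(137 + \left(-13 - 8\right)^{2} - 169 \left(-13 - 8\right)\right)} = \frac{51598}{\frac{1}{-260 - 21} \left(137 + \left(-21\right)^{2} - -3549\right)} = \frac{51598}{\frac{1}{-281} \left(137 + 441 + 3549\right)} = \frac{51598}{\left(- \frac{1}{281}\right) 4127} = \frac{51598}{- \frac{4127}{281}} = 51598 \left(- \frac{281}{4127}\right) = - \frac{14499038}{4127}$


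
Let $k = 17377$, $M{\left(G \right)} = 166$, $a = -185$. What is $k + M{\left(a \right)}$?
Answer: $17543$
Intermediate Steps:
$k + M{\left(a \right)} = 17377 + 166 = 17543$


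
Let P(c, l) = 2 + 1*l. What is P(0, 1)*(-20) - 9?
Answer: -69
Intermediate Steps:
P(c, l) = 2 + l
P(0, 1)*(-20) - 9 = (2 + 1)*(-20) - 9 = 3*(-20) - 9 = -60 - 9 = -69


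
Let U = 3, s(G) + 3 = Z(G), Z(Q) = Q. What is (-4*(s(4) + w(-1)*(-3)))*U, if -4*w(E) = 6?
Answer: -66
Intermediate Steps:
s(G) = -3 + G
w(E) = -3/2 (w(E) = -¼*6 = -3/2)
(-4*(s(4) + w(-1)*(-3)))*U = -4*((-3 + 4) - 3/2*(-3))*3 = -4*(1 + 9/2)*3 = -4*11/2*3 = -22*3 = -66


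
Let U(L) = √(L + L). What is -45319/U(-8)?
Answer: 45319*I/4 ≈ 11330.0*I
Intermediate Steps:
U(L) = √2*√L (U(L) = √(2*L) = √2*√L)
-45319/U(-8) = -45319*(-I/4) = -(-45319)*I/4 = 45319*I/4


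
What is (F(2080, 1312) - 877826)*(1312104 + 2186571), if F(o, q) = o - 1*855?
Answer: -3066942003675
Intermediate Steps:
F(o, q) = -855 + o (F(o, q) = o - 855 = -855 + o)
(F(2080, 1312) - 877826)*(1312104 + 2186571) = ((-855 + 2080) - 877826)*(1312104 + 2186571) = (1225 - 877826)*3498675 = -876601*3498675 = -3066942003675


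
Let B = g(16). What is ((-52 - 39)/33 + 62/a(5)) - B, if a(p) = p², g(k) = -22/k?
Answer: 7243/6600 ≈ 1.0974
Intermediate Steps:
B = -11/8 (B = -22/16 = -22*1/16 = -11/8 ≈ -1.3750)
((-52 - 39)/33 + 62/a(5)) - B = ((-52 - 39)/33 + 62/(5²)) - 1*(-11/8) = (-91*1/33 + 62/25) + 11/8 = (-91/33 + 62*(1/25)) + 11/8 = (-91/33 + 62/25) + 11/8 = -229/825 + 11/8 = 7243/6600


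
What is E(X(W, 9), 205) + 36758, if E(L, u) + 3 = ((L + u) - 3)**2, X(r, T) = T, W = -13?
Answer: 81276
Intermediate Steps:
E(L, u) = -3 + (-3 + L + u)**2 (E(L, u) = -3 + ((L + u) - 3)**2 = -3 + (-3 + L + u)**2)
E(X(W, 9), 205) + 36758 = (-3 + (-3 + 9 + 205)**2) + 36758 = (-3 + 211**2) + 36758 = (-3 + 44521) + 36758 = 44518 + 36758 = 81276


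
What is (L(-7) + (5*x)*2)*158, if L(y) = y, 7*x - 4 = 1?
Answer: 158/7 ≈ 22.571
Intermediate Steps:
x = 5/7 (x = 4/7 + (⅐)*1 = 4/7 + ⅐ = 5/7 ≈ 0.71429)
(L(-7) + (5*x)*2)*158 = (-7 + (5*(5/7))*2)*158 = (-7 + (25/7)*2)*158 = (-7 + 50/7)*158 = (⅐)*158 = 158/7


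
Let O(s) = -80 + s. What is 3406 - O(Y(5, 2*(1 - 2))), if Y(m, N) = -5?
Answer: 3491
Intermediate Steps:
3406 - O(Y(5, 2*(1 - 2))) = 3406 - (-80 - 5) = 3406 - 1*(-85) = 3406 + 85 = 3491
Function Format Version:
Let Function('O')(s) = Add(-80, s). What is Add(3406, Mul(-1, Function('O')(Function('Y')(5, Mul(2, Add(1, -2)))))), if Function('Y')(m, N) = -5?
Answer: 3491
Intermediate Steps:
Add(3406, Mul(-1, Function('O')(Function('Y')(5, Mul(2, Add(1, -2)))))) = Add(3406, Mul(-1, Add(-80, -5))) = Add(3406, Mul(-1, -85)) = Add(3406, 85) = 3491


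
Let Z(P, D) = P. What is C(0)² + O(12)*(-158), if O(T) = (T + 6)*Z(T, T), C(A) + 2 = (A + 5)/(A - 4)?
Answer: -545879/16 ≈ -34117.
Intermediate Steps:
C(A) = -2 + (5 + A)/(-4 + A) (C(A) = -2 + (A + 5)/(A - 4) = -2 + (5 + A)/(-4 + A))
O(T) = T*(6 + T) (O(T) = (T + 6)*T = (6 + T)*T = T*(6 + T))
C(0)² + O(12)*(-158) = ((13 - 1*0)/(-4 + 0))² + (12*(6 + 12))*(-158) = ((13 + 0)/(-4))² + (12*18)*(-158) = (-¼*13)² + 216*(-158) = (-13/4)² - 34128 = 169/16 - 34128 = -545879/16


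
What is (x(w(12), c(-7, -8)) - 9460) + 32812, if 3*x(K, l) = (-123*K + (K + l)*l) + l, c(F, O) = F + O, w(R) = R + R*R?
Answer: 16246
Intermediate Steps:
w(R) = R + R**2
x(K, l) = -41*K + l/3 + l*(K + l)/3 (x(K, l) = ((-123*K + (K + l)*l) + l)/3 = ((-123*K + l*(K + l)) + l)/3 = (l - 123*K + l*(K + l))/3 = -41*K + l/3 + l*(K + l)/3)
(x(w(12), c(-7, -8)) - 9460) + 32812 = ((-492*(1 + 12) + (-7 - 8)/3 + (-7 - 8)**2/3 + (12*(1 + 12))*(-7 - 8)/3) - 9460) + 32812 = ((-492*13 + (1/3)*(-15) + (1/3)*(-15)**2 + (1/3)*(12*13)*(-15)) - 9460) + 32812 = ((-41*156 - 5 + (1/3)*225 + (1/3)*156*(-15)) - 9460) + 32812 = ((-6396 - 5 + 75 - 780) - 9460) + 32812 = (-7106 - 9460) + 32812 = -16566 + 32812 = 16246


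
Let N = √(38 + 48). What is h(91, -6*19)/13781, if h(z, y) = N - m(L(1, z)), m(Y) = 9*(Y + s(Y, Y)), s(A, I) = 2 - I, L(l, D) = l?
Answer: -18/13781 + √86/13781 ≈ -0.00063322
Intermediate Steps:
m(Y) = 18 (m(Y) = 9*(Y + (2 - Y)) = 9*2 = 18)
N = √86 ≈ 9.2736
h(z, y) = -18 + √86 (h(z, y) = √86 - 1*18 = √86 - 18 = -18 + √86)
h(91, -6*19)/13781 = (-18 + √86)/13781 = (-18 + √86)*(1/13781) = -18/13781 + √86/13781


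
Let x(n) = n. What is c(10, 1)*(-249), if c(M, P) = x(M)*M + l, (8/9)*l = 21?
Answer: -246261/8 ≈ -30783.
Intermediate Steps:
l = 189/8 (l = (9/8)*21 = 189/8 ≈ 23.625)
c(M, P) = 189/8 + M**2 (c(M, P) = M*M + 189/8 = M**2 + 189/8 = 189/8 + M**2)
c(10, 1)*(-249) = (189/8 + 10**2)*(-249) = (189/8 + 100)*(-249) = (989/8)*(-249) = -246261/8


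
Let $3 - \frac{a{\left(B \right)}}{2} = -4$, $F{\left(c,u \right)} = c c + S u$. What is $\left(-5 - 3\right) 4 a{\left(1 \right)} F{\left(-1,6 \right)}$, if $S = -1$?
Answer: $2240$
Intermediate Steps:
$F{\left(c,u \right)} = c^{2} - u$ ($F{\left(c,u \right)} = c c - u = c^{2} - u$)
$a{\left(B \right)} = 14$ ($a{\left(B \right)} = 6 - -8 = 6 + 8 = 14$)
$\left(-5 - 3\right) 4 a{\left(1 \right)} F{\left(-1,6 \right)} = \left(-5 - 3\right) 4 \cdot 14 \left(\left(-1\right)^{2} - 6\right) = \left(-8\right) 4 \cdot 14 \left(1 - 6\right) = \left(-32\right) 14 \left(-5\right) = \left(-448\right) \left(-5\right) = 2240$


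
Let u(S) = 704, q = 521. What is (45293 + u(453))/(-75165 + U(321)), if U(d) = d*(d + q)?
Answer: 45997/195117 ≈ 0.23574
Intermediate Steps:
U(d) = d*(521 + d) (U(d) = d*(d + 521) = d*(521 + d))
(45293 + u(453))/(-75165 + U(321)) = (45293 + 704)/(-75165 + 321*(521 + 321)) = 45997/(-75165 + 321*842) = 45997/(-75165 + 270282) = 45997/195117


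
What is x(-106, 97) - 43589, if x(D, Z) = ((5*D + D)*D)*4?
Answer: 226075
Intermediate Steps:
x(D, Z) = 24*D**2 (x(D, Z) = ((6*D)*D)*4 = (6*D**2)*4 = 24*D**2)
x(-106, 97) - 43589 = 24*(-106)**2 - 43589 = 24*11236 - 43589 = 269664 - 43589 = 226075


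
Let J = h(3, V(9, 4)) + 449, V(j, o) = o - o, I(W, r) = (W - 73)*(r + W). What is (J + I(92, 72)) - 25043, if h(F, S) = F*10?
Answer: -21448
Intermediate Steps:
I(W, r) = (-73 + W)*(W + r)
V(j, o) = 0
h(F, S) = 10*F
J = 479 (J = 10*3 + 449 = 30 + 449 = 479)
(J + I(92, 72)) - 25043 = (479 + (92**2 - 73*92 - 73*72 + 92*72)) - 25043 = (479 + (8464 - 6716 - 5256 + 6624)) - 25043 = (479 + 3116) - 25043 = 3595 - 25043 = -21448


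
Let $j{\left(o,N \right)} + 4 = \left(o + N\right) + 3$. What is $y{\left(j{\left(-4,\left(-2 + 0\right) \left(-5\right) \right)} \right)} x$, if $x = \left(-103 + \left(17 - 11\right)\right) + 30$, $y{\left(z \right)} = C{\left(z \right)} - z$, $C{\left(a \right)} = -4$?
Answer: $603$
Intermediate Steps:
$j{\left(o,N \right)} = -1 + N + o$ ($j{\left(o,N \right)} = -4 + \left(\left(o + N\right) + 3\right) = -4 + \left(\left(N + o\right) + 3\right) = -4 + \left(3 + N + o\right) = -1 + N + o$)
$y{\left(z \right)} = -4 - z$
$x = -67$ ($x = \left(-103 + 6\right) + 30 = -97 + 30 = -67$)
$y{\left(j{\left(-4,\left(-2 + 0\right) \left(-5\right) \right)} \right)} x = \left(-4 - \left(-1 + \left(-2 + 0\right) \left(-5\right) - 4\right)\right) \left(-67\right) = \left(-4 - \left(-1 - -10 - 4\right)\right) \left(-67\right) = \left(-4 - \left(-1 + 10 - 4\right)\right) \left(-67\right) = \left(-4 - 5\right) \left(-67\right) = \left(-9\right) \left(-67\right) = 603$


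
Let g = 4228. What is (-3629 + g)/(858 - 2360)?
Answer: -599/1502 ≈ -0.39880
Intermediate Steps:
(-3629 + g)/(858 - 2360) = (-3629 + 4228)/(858 - 2360) = 599/(-1502) = 599*(-1/1502) = -599/1502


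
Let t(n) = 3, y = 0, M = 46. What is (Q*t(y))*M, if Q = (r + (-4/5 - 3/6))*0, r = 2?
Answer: 0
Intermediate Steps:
Q = 0 (Q = (2 + (-4/5 - 3/6))*0 = (2 + (-4*⅕ - 3*⅙))*0 = (2 + (-⅘ - ½))*0 = (2 - 13/10)*0 = (7/10)*0 = 0)
(Q*t(y))*M = (0*3)*46 = 0*46 = 0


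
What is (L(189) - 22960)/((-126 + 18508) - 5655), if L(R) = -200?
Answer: -23160/12727 ≈ -1.8198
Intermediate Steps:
(L(189) - 22960)/((-126 + 18508) - 5655) = (-200 - 22960)/((-126 + 18508) - 5655) = -23160/(18382 - 5655) = -23160/12727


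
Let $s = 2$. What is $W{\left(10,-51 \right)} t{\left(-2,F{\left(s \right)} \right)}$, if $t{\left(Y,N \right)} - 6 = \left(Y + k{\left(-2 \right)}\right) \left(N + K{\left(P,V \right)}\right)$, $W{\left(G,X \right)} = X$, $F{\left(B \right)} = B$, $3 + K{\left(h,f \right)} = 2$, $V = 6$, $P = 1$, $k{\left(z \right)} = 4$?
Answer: $-408$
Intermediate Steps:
$K{\left(h,f \right)} = -1$ ($K{\left(h,f \right)} = -3 + 2 = -1$)
$t{\left(Y,N \right)} = 6 + \left(-1 + N\right) \left(4 + Y\right)$ ($t{\left(Y,N \right)} = 6 + \left(Y + 4\right) \left(N - 1\right) = 6 + \left(4 + Y\right) \left(-1 + N\right) = 6 + \left(-1 + N\right) \left(4 + Y\right)$)
$W{\left(10,-51 \right)} t{\left(-2,F{\left(s \right)} \right)} = - 51 \left(2 - -2 + 4 \cdot 2 + 2 \left(-2\right)\right) = - 51 \left(2 + 2 + 8 - 4\right) = \left(-51\right) 8 = -408$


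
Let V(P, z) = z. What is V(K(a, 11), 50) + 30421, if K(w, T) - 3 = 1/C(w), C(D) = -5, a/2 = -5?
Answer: 30471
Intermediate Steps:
a = -10 (a = 2*(-5) = -10)
K(w, T) = 14/5 (K(w, T) = 3 + 1/(-5) = 3 - ⅕ = 14/5)
V(K(a, 11), 50) + 30421 = 50 + 30421 = 30471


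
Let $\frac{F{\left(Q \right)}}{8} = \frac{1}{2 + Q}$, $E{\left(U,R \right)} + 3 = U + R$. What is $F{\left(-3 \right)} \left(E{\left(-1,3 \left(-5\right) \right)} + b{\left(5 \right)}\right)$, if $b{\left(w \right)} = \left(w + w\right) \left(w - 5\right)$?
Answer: $152$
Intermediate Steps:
$b{\left(w \right)} = 2 w \left(-5 + w\right)$
$E{\left(U,R \right)} = -3 + R + U$ ($E{\left(U,R \right)} = -3 + \left(U + R\right) = -3 + \left(R + U\right) = -3 + R + U$)
$F{\left(Q \right)} = \frac{8}{2 + Q}$
$F{\left(-3 \right)} \left(E{\left(-1,3 \left(-5\right) \right)} + b{\left(5 \right)}\right) = \frac{8}{2 - 3} \left(\left(-3 + 3 \left(-5\right) - 1\right) + 2 \cdot 5 \left(-5 + 5\right)\right) = \frac{8}{-1} \left(\left(-3 - 15 - 1\right) + 2 \cdot 5 \cdot 0\right) = 8 \left(-1\right) \left(-19 + 0\right) = \left(-8\right) \left(-19\right) = 152$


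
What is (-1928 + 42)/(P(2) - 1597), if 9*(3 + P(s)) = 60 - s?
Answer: 8487/7171 ≈ 1.1835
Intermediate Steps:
P(s) = 11/3 - s/9 (P(s) = -3 + (60 - s)/9 = -3 + (20/3 - s/9) = 11/3 - s/9)
(-1928 + 42)/(P(2) - 1597) = (-1928 + 42)/((11/3 - 1/9*2) - 1597) = -1886/((11/3 - 2/9) - 1597) = -1886/(31/9 - 1597) = -1886/(-14342/9) = -1886*(-9/14342) = 8487/7171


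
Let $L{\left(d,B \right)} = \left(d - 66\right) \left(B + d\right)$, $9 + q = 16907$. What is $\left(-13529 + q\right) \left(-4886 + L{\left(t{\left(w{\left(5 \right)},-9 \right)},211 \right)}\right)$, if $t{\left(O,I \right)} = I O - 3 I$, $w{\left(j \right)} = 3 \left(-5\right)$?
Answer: $104176218$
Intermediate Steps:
$w{\left(j \right)} = -15$
$t{\left(O,I \right)} = - 3 I + I O$
$q = 16898$ ($q = -9 + 16907 = 16898$)
$L{\left(d,B \right)} = \left(-66 + d\right) \left(B + d\right)$
$\left(-13529 + q\right) \left(-4886 + L{\left(t{\left(w{\left(5 \right)},-9 \right)},211 \right)}\right) = \left(-13529 + 16898\right) \left(-4886 + \left(\left(- 9 \left(-3 - 15\right)\right)^{2} - 13926 - 66 \left(- 9 \left(-3 - 15\right)\right) + 211 \left(- 9 \left(-3 - 15\right)\right)\right)\right) = 3369 \left(-4886 + \left(\left(\left(-9\right) \left(-18\right)\right)^{2} - 13926 - 66 \left(\left(-9\right) \left(-18\right)\right) + 211 \left(\left(-9\right) \left(-18\right)\right)\right)\right) = 3369 \left(-4886 + \left(162^{2} - 13926 - 10692 + 211 \cdot 162\right)\right) = 3369 \left(-4886 + \left(26244 - 13926 - 10692 + 34182\right)\right) = 3369 \left(-4886 + 35808\right) = 3369 \cdot 30922 = 104176218$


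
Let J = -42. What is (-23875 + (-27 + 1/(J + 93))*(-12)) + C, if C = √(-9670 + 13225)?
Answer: -400371/17 + 3*√395 ≈ -23492.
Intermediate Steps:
C = 3*√395 (C = √3555 = 3*√395 ≈ 59.624)
(-23875 + (-27 + 1/(J + 93))*(-12)) + C = (-23875 + (-27 + 1/(-42 + 93))*(-12)) + 3*√395 = (-23875 + (-27 + 1/51)*(-12)) + 3*√395 = (-23875 - 1376/51*(-12)) + 3*√395 = (-23875 + 5504/17) + 3*√395 = -400371/17 + 3*√395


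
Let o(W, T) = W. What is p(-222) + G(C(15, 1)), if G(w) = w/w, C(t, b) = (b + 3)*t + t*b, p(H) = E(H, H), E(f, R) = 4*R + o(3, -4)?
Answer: -884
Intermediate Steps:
E(f, R) = 3 + 4*R (E(f, R) = 4*R + 3 = 3 + 4*R)
p(H) = 3 + 4*H
C(t, b) = b*t + t*(3 + b) (C(t, b) = (3 + b)*t + b*t = t*(3 + b) + b*t = b*t + t*(3 + b))
G(w) = 1
p(-222) + G(C(15, 1)) = (3 + 4*(-222)) + 1 = (3 - 888) + 1 = -885 + 1 = -884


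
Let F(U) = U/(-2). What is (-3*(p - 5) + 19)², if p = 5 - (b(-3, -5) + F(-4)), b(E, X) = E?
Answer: 256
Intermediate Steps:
F(U) = -U/2 (F(U) = U*(-½) = -U/2)
p = 6 (p = 5 - (-3 - ½*(-4)) = 5 - (-3 + 2) = 5 - 1*(-1) = 5 + 1 = 6)
(-3*(p - 5) + 19)² = (-3*(6 - 5) + 19)² = (-3*1 + 19)² = (-3 + 19)² = 16² = 256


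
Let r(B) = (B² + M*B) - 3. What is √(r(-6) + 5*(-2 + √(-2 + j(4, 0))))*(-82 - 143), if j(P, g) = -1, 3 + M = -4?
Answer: -225*√(65 + 5*I*√3) ≈ -1818.0 - 120.58*I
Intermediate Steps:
M = -7 (M = -3 - 4 = -7)
r(B) = -3 + B² - 7*B (r(B) = (B² - 7*B) - 3 = -3 + B² - 7*B)
√(r(-6) + 5*(-2 + √(-2 + j(4, 0))))*(-82 - 143) = √((-3 + (-6)² - 7*(-6)) + 5*(-2 + √(-2 - 1)))*(-82 - 143) = √((-3 + 36 + 42) + 5*(-2 + √(-3)))*(-225) = √(75 + 5*(-2 + I*√3))*(-225) = √(75 + (-10 + 5*I*√3))*(-225) = √(65 + 5*I*√3)*(-225) = -225*√(65 + 5*I*√3)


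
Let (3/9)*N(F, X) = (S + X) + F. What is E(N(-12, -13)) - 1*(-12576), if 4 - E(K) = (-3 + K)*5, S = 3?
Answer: 12925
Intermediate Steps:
N(F, X) = 9 + 3*F + 3*X (N(F, X) = 3*((3 + X) + F) = 3*(3 + F + X) = 9 + 3*F + 3*X)
E(K) = 19 - 5*K (E(K) = 4 - (-3 + K)*5 = 4 - (-15 + 5*K) = 4 + (15 - 5*K) = 19 - 5*K)
E(N(-12, -13)) - 1*(-12576) = (19 - 5*(9 + 3*(-12) + 3*(-13))) - 1*(-12576) = (19 - 5*(9 - 36 - 39)) + 12576 = (19 - 5*(-66)) + 12576 = (19 + 330) + 12576 = 349 + 12576 = 12925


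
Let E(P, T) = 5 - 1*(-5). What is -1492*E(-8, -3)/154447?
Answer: -14920/154447 ≈ -0.096603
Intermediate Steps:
E(P, T) = 10 (E(P, T) = 5 + 5 = 10)
-1492*E(-8, -3)/154447 = -1492*10/154447 = -14920*1/154447 = -14920/154447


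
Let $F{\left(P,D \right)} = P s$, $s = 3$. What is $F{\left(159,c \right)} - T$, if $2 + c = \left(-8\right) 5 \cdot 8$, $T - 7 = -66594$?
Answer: $67064$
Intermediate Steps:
$T = -66587$ ($T = 7 - 66594 = -66587$)
$c = -322$ ($c = -2 + \left(-8\right) 5 \cdot 8 = -2 - 320 = -322$)
$F{\left(P,D \right)} = 3 P$ ($F{\left(P,D \right)} = P 3 = 3 P$)
$F{\left(159,c \right)} - T = 3 \cdot 159 - -66587 = 477 + 66587 = 67064$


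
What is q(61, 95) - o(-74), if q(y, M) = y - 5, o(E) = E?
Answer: 130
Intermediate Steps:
q(y, M) = -5 + y
q(61, 95) - o(-74) = (-5 + 61) - 1*(-74) = 56 + 74 = 130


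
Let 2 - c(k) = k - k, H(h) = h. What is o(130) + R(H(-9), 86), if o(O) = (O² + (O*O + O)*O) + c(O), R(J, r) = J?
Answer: 2230793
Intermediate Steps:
c(k) = 2 (c(k) = 2 - (k - k) = 2 - 1*0 = 2 + 0 = 2)
o(O) = 2 + O² + O*(O + O²) (o(O) = (O² + (O*O + O)*O) + 2 = (O² + (O² + O)*O) + 2 = (O² + (O + O²)*O) + 2 = (O² + O*(O + O²)) + 2 = 2 + O² + O*(O + O²))
o(130) + R(H(-9), 86) = (2 + 130³ + 2*130²) - 9 = (2 + 2197000 + 2*16900) - 9 = (2 + 2197000 + 33800) - 9 = 2230802 - 9 = 2230793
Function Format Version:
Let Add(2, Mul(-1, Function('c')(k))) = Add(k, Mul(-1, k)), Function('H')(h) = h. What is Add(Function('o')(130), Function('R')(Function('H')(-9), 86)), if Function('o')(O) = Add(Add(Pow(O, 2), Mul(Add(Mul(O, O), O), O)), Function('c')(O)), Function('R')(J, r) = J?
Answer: 2230793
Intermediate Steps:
Function('c')(k) = 2 (Function('c')(k) = Add(2, Mul(-1, Add(k, Mul(-1, k)))) = Add(2, Mul(-1, 0)) = Add(2, 0) = 2)
Function('o')(O) = Add(2, Pow(O, 2), Mul(O, Add(O, Pow(O, 2)))) (Function('o')(O) = Add(Add(Pow(O, 2), Mul(Add(Mul(O, O), O), O)), 2) = Add(Add(Pow(O, 2), Mul(Add(Pow(O, 2), O), O)), 2) = Add(Add(Pow(O, 2), Mul(Add(O, Pow(O, 2)), O)), 2) = Add(Add(Pow(O, 2), Mul(O, Add(O, Pow(O, 2)))), 2) = Add(2, Pow(O, 2), Mul(O, Add(O, Pow(O, 2)))))
Add(Function('o')(130), Function('R')(Function('H')(-9), 86)) = Add(Add(2, Pow(130, 3), Mul(2, Pow(130, 2))), -9) = Add(Add(2, 2197000, Mul(2, 16900)), -9) = Add(Add(2, 2197000, 33800), -9) = Add(2230802, -9) = 2230793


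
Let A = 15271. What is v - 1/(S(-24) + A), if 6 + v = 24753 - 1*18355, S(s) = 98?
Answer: 98238647/15369 ≈ 6392.0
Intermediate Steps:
v = 6392 (v = -6 + (24753 - 1*18355) = -6 + (24753 - 18355) = -6 + 6398 = 6392)
v - 1/(S(-24) + A) = 6392 - 1/(98 + 15271) = 6392 - 1/15369 = 98238647/15369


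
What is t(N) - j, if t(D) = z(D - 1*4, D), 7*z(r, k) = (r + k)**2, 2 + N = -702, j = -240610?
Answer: 3678014/7 ≈ 5.2543e+5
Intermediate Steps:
N = -704 (N = -2 - 702 = -704)
z(r, k) = (k + r)**2/7 (z(r, k) = (r + k)**2/7 = (k + r)**2/7)
t(D) = (-4 + 2*D)**2/7 (t(D) = (D + (D - 1*4))**2/7 = (D + (D - 4))**2/7 = (D + (-4 + D))**2/7 = (-4 + 2*D)**2/7)
t(N) - j = 4*(-2 - 704)**2/7 - 1*(-240610) = (4/7)*(-706)**2 + 240610 = (4/7)*498436 + 240610 = 1993744/7 + 240610 = 3678014/7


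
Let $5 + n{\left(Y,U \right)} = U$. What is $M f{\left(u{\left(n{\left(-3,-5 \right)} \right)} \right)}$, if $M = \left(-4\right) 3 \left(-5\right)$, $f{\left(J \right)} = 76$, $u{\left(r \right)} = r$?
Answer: $4560$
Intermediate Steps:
$n{\left(Y,U \right)} = -5 + U$
$M = 60$ ($M = \left(-12\right) \left(-5\right) = 60$)
$M f{\left(u{\left(n{\left(-3,-5 \right)} \right)} \right)} = 60 \cdot 76 = 4560$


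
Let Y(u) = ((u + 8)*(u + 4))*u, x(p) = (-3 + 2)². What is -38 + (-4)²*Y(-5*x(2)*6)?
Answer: -274598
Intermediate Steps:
x(p) = 1 (x(p) = (-1)² = 1)
Y(u) = u*(4 + u)*(8 + u) (Y(u) = ((8 + u)*(4 + u))*u = ((4 + u)*(8 + u))*u = u*(4 + u)*(8 + u))
-38 + (-4)²*Y(-5*x(2)*6) = -38 + (-4)²*((-5*1*6)*(32 + (-5*1*6)² + 12*(-5*1*6))) = -38 + 16*((-5*6)*(32 + (-5*6)² + 12*(-5*6))) = -38 + 16*(-30*(32 + (-30)² + 12*(-30))) = -38 + 16*(-30*(32 + 900 - 360)) = -38 + 16*(-30*572) = -38 + 16*(-17160) = -38 - 274560 = -274598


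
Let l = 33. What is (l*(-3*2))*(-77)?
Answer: 15246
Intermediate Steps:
(l*(-3*2))*(-77) = (33*(-3*2))*(-77) = (33*(-6))*(-77) = -198*(-77) = 15246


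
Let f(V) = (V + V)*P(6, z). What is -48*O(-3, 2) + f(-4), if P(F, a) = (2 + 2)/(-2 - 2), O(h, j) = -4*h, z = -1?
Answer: -568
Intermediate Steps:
P(F, a) = -1 (P(F, a) = 4/(-4) = 4*(-¼) = -1)
f(V) = -2*V (f(V) = (V + V)*(-1) = (2*V)*(-1) = -2*V)
-48*O(-3, 2) + f(-4) = -(-192)*(-3) - 2*(-4) = -48*12 + 8 = -576 + 8 = -568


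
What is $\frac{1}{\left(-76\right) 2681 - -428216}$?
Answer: $\frac{1}{224460} \approx 4.4551 \cdot 10^{-6}$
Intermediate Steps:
$\frac{1}{\left(-76\right) 2681 - -428216} = \frac{1}{-203756 + 428216} = \frac{1}{224460}$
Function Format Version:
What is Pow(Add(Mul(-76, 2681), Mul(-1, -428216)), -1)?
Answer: Rational(1, 224460) ≈ 4.4551e-6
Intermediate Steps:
Pow(Add(Mul(-76, 2681), Mul(-1, -428216)), -1) = Pow(Add(-203756, 428216), -1) = Pow(224460, -1) = Rational(1, 224460)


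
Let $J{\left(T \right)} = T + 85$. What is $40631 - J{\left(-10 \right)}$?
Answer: $40556$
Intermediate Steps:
$J{\left(T \right)} = 85 + T$
$40631 - J{\left(-10 \right)} = 40631 - \left(85 - 10\right) = 40631 - 75 = 40556$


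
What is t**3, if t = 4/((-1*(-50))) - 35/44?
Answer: -487443403/1331000000 ≈ -0.36622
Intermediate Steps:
t = -787/1100 (t = 4/50 - 35*1/44 = 4*(1/50) - 35/44 = 2/25 - 35/44 = -787/1100 ≈ -0.71545)
t**3 = (-787/1100)**3 = -487443403/1331000000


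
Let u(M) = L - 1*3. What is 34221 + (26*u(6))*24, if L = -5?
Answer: 29229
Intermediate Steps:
u(M) = -8 (u(M) = -5 - 1*3 = -5 - 3 = -8)
34221 + (26*u(6))*24 = 34221 + (26*(-8))*24 = 34221 - 208*24 = 34221 - 4992 = 29229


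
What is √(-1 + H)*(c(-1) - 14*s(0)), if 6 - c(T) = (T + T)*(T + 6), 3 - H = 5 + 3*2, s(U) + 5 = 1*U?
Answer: 258*I ≈ 258.0*I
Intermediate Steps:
s(U) = -5 + U (s(U) = -5 + 1*U = -5 + U)
H = -8 (H = 3 - (5 + 3*2) = 3 - (5 + 6) = 3 - 1*11 = 3 - 11 = -8)
c(T) = 6 - 2*T*(6 + T) (c(T) = 6 - (T + T)*(T + 6) = 6 - 2*T*(6 + T))
√(-1 + H)*(c(-1) - 14*s(0)) = √(-1 - 8)*((6 - 12*(-1) - 2*(-1)²) - 14*(-5 + 0)) = √(-9)*((6 + 12 - 2*1) - 14*(-5)) = (3*I)*((6 + 12 - 2) + 70) = (3*I)*(16 + 70) = (3*I)*86 = 258*I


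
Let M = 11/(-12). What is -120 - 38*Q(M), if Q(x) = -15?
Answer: 450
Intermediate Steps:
M = -11/12 (M = 11*(-1/12) = -11/12 ≈ -0.91667)
-120 - 38*Q(M) = -120 - 38*(-15) = -120 + 570 = 450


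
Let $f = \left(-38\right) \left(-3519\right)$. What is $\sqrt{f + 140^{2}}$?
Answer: $\sqrt{153322} \approx 391.56$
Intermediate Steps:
$f = 133722$
$\sqrt{f + 140^{2}} = \sqrt{133722 + 140^{2}} = \sqrt{133722 + 19600} = \sqrt{153322}$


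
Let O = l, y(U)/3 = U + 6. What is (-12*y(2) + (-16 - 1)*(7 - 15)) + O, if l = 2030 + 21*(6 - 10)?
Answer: 1794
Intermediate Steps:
y(U) = 18 + 3*U (y(U) = 3*(U + 6) = 3*(6 + U) = 18 + 3*U)
l = 1946 (l = 2030 + 21*(-4) = 2030 - 84 = 1946)
O = 1946
(-12*y(2) + (-16 - 1)*(7 - 15)) + O = (-12*(18 + 3*2) + (-16 - 1)*(7 - 15)) + 1946 = (-12*(18 + 6) - 17*(-8)) + 1946 = (-12*24 + 136) + 1946 = (-288 + 136) + 1946 = -152 + 1946 = 1794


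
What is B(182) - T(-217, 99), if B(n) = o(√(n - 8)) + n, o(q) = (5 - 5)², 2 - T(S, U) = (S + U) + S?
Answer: -155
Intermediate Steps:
T(S, U) = 2 - U - 2*S (T(S, U) = 2 - ((S + U) + S) = 2 - (U + 2*S) = 2 + (-U - 2*S) = 2 - U - 2*S)
o(q) = 0 (o(q) = 0² = 0)
B(n) = n (B(n) = 0 + n = n)
B(182) - T(-217, 99) = 182 - (2 - 1*99 - 2*(-217)) = 182 - (2 - 99 + 434) = 182 - 1*337 = 182 - 337 = -155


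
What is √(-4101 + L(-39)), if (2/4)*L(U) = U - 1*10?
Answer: I*√4199 ≈ 64.8*I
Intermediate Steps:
L(U) = -20 + 2*U (L(U) = 2*(U - 1*10) = 2*(U - 10) = 2*(-10 + U) = -20 + 2*U)
√(-4101 + L(-39)) = √(-4101 + (-20 + 2*(-39))) = √(-4101 + (-20 - 78)) = √(-4101 - 98) = √(-4199) = I*√4199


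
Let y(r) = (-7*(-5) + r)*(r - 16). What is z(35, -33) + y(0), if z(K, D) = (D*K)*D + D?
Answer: 37522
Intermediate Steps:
z(K, D) = D + K*D² (z(K, D) = K*D² + D = D + K*D²)
y(r) = (-16 + r)*(35 + r) (y(r) = (35 + r)*(-16 + r) = (-16 + r)*(35 + r))
z(35, -33) + y(0) = -33*(1 - 33*35) + (-560 + 0² + 19*0) = -33*(1 - 1155) + (-560 + 0 + 0) = -33*(-1154) - 560 = 38082 - 560 = 37522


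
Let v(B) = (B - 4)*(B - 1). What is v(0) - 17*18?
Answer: -302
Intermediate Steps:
v(B) = (-1 + B)*(-4 + B) (v(B) = (-4 + B)*(-1 + B) = (-1 + B)*(-4 + B))
v(0) - 17*18 = (4 + 0**2 - 5*0) - 17*18 = (4 + 0 + 0) - 306 = 4 - 306 = -302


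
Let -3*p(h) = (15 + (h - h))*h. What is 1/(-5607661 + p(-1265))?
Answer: -1/5601336 ≈ -1.7853e-7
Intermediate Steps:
p(h) = -5*h (p(h) = -(15 + (h - h))*h/3 = -(15 + 0)*h/3 = -5*h)
1/(-5607661 + p(-1265)) = 1/(-5607661 - 5*(-1265)) = 1/(-5607661 + 6325) = 1/(-5601336) = -1/5601336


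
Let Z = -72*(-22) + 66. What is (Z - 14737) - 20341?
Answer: -33428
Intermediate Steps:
Z = 1650 (Z = 1584 + 66 = 1650)
(Z - 14737) - 20341 = (1650 - 14737) - 20341 = -13087 - 20341 = -33428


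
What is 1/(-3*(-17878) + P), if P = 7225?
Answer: 1/60859 ≈ 1.6431e-5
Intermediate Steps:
1/(-3*(-17878) + P) = 1/(-3*(-17878) + 7225) = 1/(53634 + 7225) = 1/60859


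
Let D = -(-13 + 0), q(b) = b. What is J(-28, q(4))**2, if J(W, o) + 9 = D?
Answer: 16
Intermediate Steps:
D = 13 (D = -1*(-13) = 13)
J(W, o) = 4 (J(W, o) = -9 + 13 = 4)
J(-28, q(4))**2 = 4**2 = 16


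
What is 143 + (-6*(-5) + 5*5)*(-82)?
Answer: -4367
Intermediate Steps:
143 + (-6*(-5) + 5*5)*(-82) = 143 + (30 + 25)*(-82) = 143 + 55*(-82) = 143 - 4510 = -4367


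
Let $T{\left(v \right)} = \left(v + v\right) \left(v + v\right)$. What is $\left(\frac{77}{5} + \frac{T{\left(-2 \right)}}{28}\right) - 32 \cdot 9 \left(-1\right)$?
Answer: $\frac{10639}{35} \approx 303.97$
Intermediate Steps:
$T{\left(v \right)} = 4 v^{2}$ ($T{\left(v \right)} = 2 v 2 v = 4 v^{2}$)
$\left(\frac{77}{5} + \frac{T{\left(-2 \right)}}{28}\right) - 32 \cdot 9 \left(-1\right) = \left(\frac{77}{5} + \frac{4 \left(-2\right)^{2}}{28}\right) - 32 \cdot 9 \left(-1\right) = \left(77 \cdot \frac{1}{5} + 4 \cdot 4 \cdot \frac{1}{28}\right) - -288 = \left(\frac{77}{5} + 16 \cdot \frac{1}{28}\right) + 288 = \left(\frac{77}{5} + \frac{4}{7}\right) + 288 = \frac{559}{35} + 288 = \frac{10639}{35}$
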